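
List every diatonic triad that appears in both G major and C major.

G, Am, C, Em

Triads in G major: G major (I), A minor (ii), B minor (iii), C major (IV), D major (V), E minor (vi), F# diminished (vii°).
Triads in C major: C major (I), D minor (ii), E minor (iii), F major (IV), G major (V), A minor (vi), B diminished (vii°).
Shared triads with their functions: G major (I in G major, V in C major); A minor (ii in G major, vi in C major); C major (IV in G major, I in C major); E minor (vi in G major, iii in C major).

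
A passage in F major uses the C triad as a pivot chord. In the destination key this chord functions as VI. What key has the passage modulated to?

The numeral VI denotes a major triad on scale degree 6. With C on degree 6, the tonic of the new key is E.
Degree 6 carries a major triad in minor keys, so the destination is E minor.
Check: the diatonic triads of E minor (natural minor) are Em (i), F#dim (ii°), G (III), Am (iv), Bm (v), C (VI), D (VII) — C is indeed VI.

E minor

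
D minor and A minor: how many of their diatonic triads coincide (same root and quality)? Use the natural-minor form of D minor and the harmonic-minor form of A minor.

Diatonic triads of D minor (natural minor): Dm (i), Edim (ii°), F (III), Gm (iv), Am (v), Bb (VI), C (VII).
Diatonic triads of A minor (harmonic minor): Am (i), Bdim (ii°), Caug (III+), Dm (iv), E (V), F (VI), G#dim (vii°).
Matching root and quality in both lists: Dm, F, Am.
That gives 3 common triads.

3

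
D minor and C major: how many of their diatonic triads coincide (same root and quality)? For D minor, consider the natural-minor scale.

4

Diatonic triads of D minor (natural minor): D minor (i), E diminished (ii°), F major (III), G minor (iv), A minor (v), B♭ major (VI), C major (VII).
Diatonic triads of C major: C major (I), D minor (ii), E minor (iii), F major (IV), G major (V), A minor (vi), B diminished (vii°).
Matching root and quality in both lists: D minor, F major, A minor, C major.
That gives 4 common triads.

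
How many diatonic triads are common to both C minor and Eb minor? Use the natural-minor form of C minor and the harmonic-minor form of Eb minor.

2

Diatonic triads of C minor (natural minor): Cm (i), Ddim (ii°), Eb (III), Fm (iv), Gm (v), Ab (VI), Bb (VII).
Diatonic triads of Eb minor (harmonic minor): Ebm (i), Fdim (ii°), Gbaug (III+), Abm (iv), Bb (V), Cb (VI), Ddim (vii°).
Matching root and quality in both lists: Ddim, Bb.
That gives 2 common triads.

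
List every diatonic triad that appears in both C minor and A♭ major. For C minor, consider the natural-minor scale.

Triads in C minor (natural minor): C minor (i), D diminished (ii°), E♭ major (III), F minor (iv), G minor (v), A♭ major (VI), B♭ major (VII).
Triads in A♭ major: A♭ major (I), B♭ minor (ii), C minor (iii), D♭ major (IV), E♭ major (V), F minor (vi), G diminished (vii°).
Shared triads with their functions: C minor (i in C minor, iii in A♭ major); E♭ major (III in C minor, V in A♭ major); F minor (iv in C minor, vi in A♭ major); A♭ major (VI in C minor, I in A♭ major).

Cm, E♭, Fm, A♭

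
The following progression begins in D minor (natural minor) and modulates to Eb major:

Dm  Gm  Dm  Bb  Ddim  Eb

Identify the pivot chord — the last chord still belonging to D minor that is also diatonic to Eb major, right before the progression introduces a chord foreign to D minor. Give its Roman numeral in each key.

Bb — VI in D minor, V in Eb major

Chords diatonic to D minor: Dm, Edim, F, Gm, Am, Bb, C.
Reading the progression, the first chord not in that set is Ddim, so the modulation leaves D minor there.
The chord immediately before Ddim is Bb, which is diatonic to both keys: VI in D minor and V in Eb major.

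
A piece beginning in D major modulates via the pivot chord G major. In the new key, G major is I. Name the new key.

G major

The numeral I denotes a major triad on scale degree 1. With G on degree 1, the tonic of the new key is G.
Degree 1 carries a major triad in major keys, so the destination is G major.
Check: the diatonic triads of G major are G (I), Am (ii), Bm (iii), C (IV), D (V), Em (vi), F#dim (vii°) — G major is indeed I.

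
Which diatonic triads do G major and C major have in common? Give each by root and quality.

G, Am, C, Em

Triads in G major: G major (I), A minor (ii), B minor (iii), C major (IV), D major (V), E minor (vi), F# diminished (vii°).
Triads in C major: C major (I), D minor (ii), E minor (iii), F major (IV), G major (V), A minor (vi), B diminished (vii°).
Shared triads with their functions: G major (I in G major, V in C major); A minor (ii in G major, vi in C major); C major (IV in G major, I in C major); E minor (vi in G major, iii in C major).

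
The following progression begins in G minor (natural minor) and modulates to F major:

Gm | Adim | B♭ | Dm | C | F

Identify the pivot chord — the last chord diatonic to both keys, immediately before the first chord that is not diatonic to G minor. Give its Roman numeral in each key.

Dm — v in G minor, vi in F major

Chords diatonic to G minor: Gm, Adim, B♭, Cm, Dm, E♭, F.
Reading the progression, the first chord not in that set is C, so the modulation leaves G minor there.
The chord immediately before C is Dm, which is diatonic to both keys: v in G minor and vi in F major.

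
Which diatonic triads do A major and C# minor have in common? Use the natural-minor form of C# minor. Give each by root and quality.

A, C#m, E, F#m

Triads in A major: A (I), Bm (ii), C#m (iii), D (IV), E (V), F#m (vi), G#dim (vii°).
Triads in C# minor (natural minor): C#m (i), D#dim (ii°), E (III), F#m (iv), G#m (v), A (VI), B (VII).
Shared triads with their functions: A (I in A major, VI in C# minor); C#m (iii in A major, i in C# minor); E (V in A major, III in C# minor); F#m (vi in A major, iv in C# minor).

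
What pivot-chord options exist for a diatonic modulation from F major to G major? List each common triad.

Triads in F major: F (I), Gm (ii), Am (iii), B♭ (IV), C (V), Dm (vi), Edim (vii°).
Triads in G major: G (I), Am (ii), Bm (iii), C (IV), D (V), Em (vi), F♯dim (vii°).
Shared triads with their functions: Am (iii in F major, ii in G major); C (V in F major, IV in G major).

Am, C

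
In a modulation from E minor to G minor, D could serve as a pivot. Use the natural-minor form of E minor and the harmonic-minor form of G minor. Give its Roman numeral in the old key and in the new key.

VII in E minor; V in G minor

The scale of E minor (natural minor) is E F# G A B C D; D is degree 7, and the triad built there (D-F#-A) is major, so it is VII.
The scale of G minor (harmonic minor) is G A Bb C D Eb F#; D is degree 5, and the triad built there (D-F#-A) is major, so it is V.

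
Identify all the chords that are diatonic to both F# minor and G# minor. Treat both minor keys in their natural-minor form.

C#m, E

Triads in F# minor (natural minor): F#m (i), G#dim (ii°), A (III), Bm (iv), C#m (v), D (VI), E (VII).
Triads in G# minor (natural minor): G#m (i), A#dim (ii°), B (III), C#m (iv), D#m (v), E (VI), F# (VII).
Shared triads with their functions: C#m (v in F# minor, iv in G# minor); E (VII in F# minor, VI in G# minor).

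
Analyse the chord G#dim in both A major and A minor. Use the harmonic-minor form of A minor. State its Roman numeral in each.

vii° in A major; vii° in A minor

The scale of A major is A B C# D E F# G#; G# is degree 7, and the triad built there (G#-B-D) is diminished, so it is vii°.
The scale of A minor (harmonic minor) is A B C D E F G#; G# is degree 7, and the triad built there (G#-B-D) is diminished, so it is vii°.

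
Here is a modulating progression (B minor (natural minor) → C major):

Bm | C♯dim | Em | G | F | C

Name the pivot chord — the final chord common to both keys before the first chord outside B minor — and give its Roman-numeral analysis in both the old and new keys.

G — VI in B minor, V in C major

Chords diatonic to B minor: Bm, C♯dim, D, Em, F♯m, G, A.
Reading the progression, the first chord not in that set is F, so the modulation leaves B minor there.
The chord immediately before F is G, which is diatonic to both keys: VI in B minor and V in C major.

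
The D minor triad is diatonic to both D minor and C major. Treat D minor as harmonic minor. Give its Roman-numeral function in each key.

i in D minor; ii in C major

The scale of D minor (harmonic minor) is D E F G A Bb C#; D is degree 1, and the triad built there (D-F-A) is minor, so it is i.
The scale of C major is C D E F G A B; D is degree 2, and the triad built there (D-F-A) is minor, so it is ii.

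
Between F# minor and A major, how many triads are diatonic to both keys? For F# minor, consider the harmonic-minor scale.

4

Diatonic triads of F# minor (harmonic minor): F#m (i), G#dim (ii°), Aaug (III+), Bm (iv), C# (V), D (VI), E#dim (vii°).
Diatonic triads of A major: A (I), Bm (ii), C#m (iii), D (IV), E (V), F#m (vi), G#dim (vii°).
Matching root and quality in both lists: F#m, G#dim, Bm, D.
That gives 4 common triads.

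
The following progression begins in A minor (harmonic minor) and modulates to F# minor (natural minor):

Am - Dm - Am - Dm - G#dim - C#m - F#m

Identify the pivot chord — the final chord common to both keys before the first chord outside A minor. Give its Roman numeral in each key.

G#dim — vii° in A minor, ii° in F# minor

Chords diatonic to A minor: Am, Bdim, Caug, Dm, E, F, G#dim.
Reading the progression, the first chord not in that set is C#m, so the modulation leaves A minor there.
The chord immediately before C#m is G#dim, which is diatonic to both keys: vii° in A minor and ii° in F# minor.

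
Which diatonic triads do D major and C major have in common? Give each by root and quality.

Em, G

Triads in D major: D (I), Em (ii), F#m (iii), G (IV), A (V), Bm (vi), C#dim (vii°).
Triads in C major: C (I), Dm (ii), Em (iii), F (IV), G (V), Am (vi), Bdim (vii°).
Shared triads with their functions: Em (ii in D major, iii in C major); G (IV in D major, V in C major).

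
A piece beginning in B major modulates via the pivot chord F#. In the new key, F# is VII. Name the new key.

G# minor

The numeral VII denotes a major triad on scale degree 7. With F# on degree 7, the tonic of the new key is G#.
Degree 7 carries a major triad in natural-minor keys, so the destination is G# minor.
Check: the diatonic triads of G# minor (natural minor) are G#m (i), A#dim (ii°), B (III), C#m (iv), D#m (v), E (VI), F# (VII) — F# is indeed VII.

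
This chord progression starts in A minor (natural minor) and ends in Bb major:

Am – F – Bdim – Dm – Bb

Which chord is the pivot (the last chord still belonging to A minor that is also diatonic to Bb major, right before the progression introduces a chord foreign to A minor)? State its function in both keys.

Chords diatonic to A minor: Am, Bdim, C, Dm, Em, F, G.
Reading the progression, the first chord not in that set is Bb, so the modulation leaves A minor there.
The chord immediately before Bb is Dm, which is diatonic to both keys: iv in A minor and iii in Bb major.

Dm — iv in A minor, iii in Bb major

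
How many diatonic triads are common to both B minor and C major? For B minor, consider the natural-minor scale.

2

Diatonic triads of B minor (natural minor): Bm (i), C#dim (ii°), D (III), Em (iv), F#m (v), G (VI), A (VII).
Diatonic triads of C major: C (I), Dm (ii), Em (iii), F (IV), G (V), Am (vi), Bdim (vii°).
Matching root and quality in both lists: Em, G.
That gives 2 common triads.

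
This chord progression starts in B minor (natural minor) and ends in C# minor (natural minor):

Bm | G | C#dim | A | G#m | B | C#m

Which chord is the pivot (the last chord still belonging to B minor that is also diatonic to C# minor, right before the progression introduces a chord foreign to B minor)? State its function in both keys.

Chords diatonic to B minor: Bm, C#dim, D, Em, F#m, G, A.
Reading the progression, the first chord not in that set is G#m, so the modulation leaves B minor there.
The chord immediately before G#m is A, which is diatonic to both keys: VII in B minor and VI in C# minor.

A — VII in B minor, VI in C# minor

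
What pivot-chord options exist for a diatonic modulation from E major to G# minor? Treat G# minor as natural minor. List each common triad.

Triads in E major: E (I), F#m (ii), G#m (iii), A (IV), B (V), C#m (vi), D#dim (vii°).
Triads in G# minor (natural minor): G#m (i), A#dim (ii°), B (III), C#m (iv), D#m (v), E (VI), F# (VII).
Shared triads with their functions: E (I in E major, VI in G# minor); G#m (iii in E major, i in G# minor); B (V in E major, III in G# minor); C#m (vi in E major, iv in G# minor).

E, G#m, B, C#m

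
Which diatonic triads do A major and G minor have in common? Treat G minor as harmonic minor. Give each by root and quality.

Triads in A major: A (I), Bm (ii), C♯m (iii), D (IV), E (V), F♯m (vi), G♯dim (vii°).
Triads in G minor (harmonic minor): Gm (i), Adim (ii°), B♭aug (III+), Cm (iv), D (V), E♭ (VI), F♯dim (vii°).
Shared triads with their functions: D (IV in A major, V in G minor).

D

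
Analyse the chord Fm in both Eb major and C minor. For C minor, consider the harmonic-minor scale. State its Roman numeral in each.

ii in Eb major; iv in C minor

The scale of Eb major is Eb F G Ab Bb C D; F is degree 2, and the triad built there (F-Ab-C) is minor, so it is ii.
The scale of C minor (harmonic minor) is C D Eb F G Ab B; F is degree 4, and the triad built there (F-Ab-C) is minor, so it is iv.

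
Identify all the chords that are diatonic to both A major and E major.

Triads in A major: A (I), Bm (ii), C♯m (iii), D (IV), E (V), F♯m (vi), G♯dim (vii°).
Triads in E major: E (I), F♯m (ii), G♯m (iii), A (IV), B (V), C♯m (vi), D♯dim (vii°).
Shared triads with their functions: A (I in A major, IV in E major); C♯m (iii in A major, vi in E major); E (V in A major, I in E major); F♯m (vi in A major, ii in E major).

A, C♯m, E, F♯m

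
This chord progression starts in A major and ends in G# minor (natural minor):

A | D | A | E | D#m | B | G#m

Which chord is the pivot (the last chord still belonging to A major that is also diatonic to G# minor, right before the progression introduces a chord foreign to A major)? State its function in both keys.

E — V in A major, VI in G# minor

Chords diatonic to A major: A, Bm, C#m, D, E, F#m, G#dim.
Reading the progression, the first chord not in that set is D#m, so the modulation leaves A major there.
The chord immediately before D#m is E, which is diatonic to both keys: V in A major and VI in G# minor.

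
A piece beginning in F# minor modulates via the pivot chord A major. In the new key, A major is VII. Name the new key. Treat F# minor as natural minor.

B minor

The numeral VII denotes a major triad on scale degree 7. With A on degree 7, the tonic of the new key is B.
Degree 7 carries a major triad in natural-minor keys, so the destination is B minor.
Check: the diatonic triads of B minor (natural minor) are Bm (i), C#dim (ii°), D (III), Em (iv), F#m (v), G (VI), A (VII) — A major is indeed VII.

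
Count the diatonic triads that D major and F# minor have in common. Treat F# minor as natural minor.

4

Diatonic triads of D major: D (I), Em (ii), F#m (iii), G (IV), A (V), Bm (vi), C#dim (vii°).
Diatonic triads of F# minor (natural minor): F#m (i), G#dim (ii°), A (III), Bm (iv), C#m (v), D (VI), E (VII).
Matching root and quality in both lists: D, F#m, A, Bm.
That gives 4 common triads.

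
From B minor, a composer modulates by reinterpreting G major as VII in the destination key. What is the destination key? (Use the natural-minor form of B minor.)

A minor

The numeral VII denotes a major triad on scale degree 7. With G on degree 7, the tonic of the new key is A.
Degree 7 carries a major triad in natural-minor keys, so the destination is A minor.
Check: the diatonic triads of A minor (natural minor) are Am (i), Bdim (ii°), C (III), Dm (iv), Em (v), F (VI), G (VII) — G major is indeed VII.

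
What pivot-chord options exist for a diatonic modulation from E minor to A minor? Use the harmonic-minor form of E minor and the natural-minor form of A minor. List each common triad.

Em, Am, C

Triads in E minor (harmonic minor): E minor (i), F# diminished (ii°), G augmented (III+), A minor (iv), B major (V), C major (VI), D# diminished (vii°).
Triads in A minor (natural minor): A minor (i), B diminished (ii°), C major (III), D minor (iv), E minor (v), F major (VI), G major (VII).
Shared triads with their functions: E minor (i in E minor, v in A minor); A minor (iv in E minor, i in A minor); C major (VI in E minor, III in A minor).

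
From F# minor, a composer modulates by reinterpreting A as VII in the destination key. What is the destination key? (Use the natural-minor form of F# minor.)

B minor

The numeral VII denotes a major triad on scale degree 7. With A on degree 7, the tonic of the new key is B.
Degree 7 carries a major triad in natural-minor keys, so the destination is B minor.
Check: the diatonic triads of B minor (natural minor) are Bm (i), C#dim (ii°), D (III), Em (iv), F#m (v), G (VI), A (VII) — A is indeed VII.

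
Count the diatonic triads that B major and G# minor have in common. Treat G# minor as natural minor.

Diatonic triads of B major: B major (I), C# minor (ii), D# minor (iii), E major (IV), F# major (V), G# minor (vi), A# diminished (vii°).
Diatonic triads of G# minor (natural minor): G# minor (i), A# diminished (ii°), B major (III), C# minor (iv), D# minor (v), E major (VI), F# major (VII).
Matching root and quality in both lists: B major, C# minor, D# minor, E major, F# major, G# minor, A# diminished.
That gives 7 common triads.

7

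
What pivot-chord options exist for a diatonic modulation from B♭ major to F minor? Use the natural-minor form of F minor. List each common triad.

Triads in B♭ major: B♭ (I), Cm (ii), Dm (iii), E♭ (IV), F (V), Gm (vi), Adim (vii°).
Triads in F minor (natural minor): Fm (i), Gdim (ii°), A♭ (III), B♭m (iv), Cm (v), D♭ (VI), E♭ (VII).
Shared triads with their functions: Cm (ii in B♭ major, v in F minor); E♭ (IV in B♭ major, VII in F minor).

Cm, E♭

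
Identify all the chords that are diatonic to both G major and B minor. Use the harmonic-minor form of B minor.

Triads in G major: G (I), Am (ii), Bm (iii), C (IV), D (V), Em (vi), F#dim (vii°).
Triads in B minor (harmonic minor): Bm (i), C#dim (ii°), Daug (III+), Em (iv), F# (V), G (VI), A#dim (vii°).
Shared triads with their functions: G (I in G major, VI in B minor); Bm (iii in G major, i in B minor); Em (vi in G major, iv in B minor).

G, Bm, Em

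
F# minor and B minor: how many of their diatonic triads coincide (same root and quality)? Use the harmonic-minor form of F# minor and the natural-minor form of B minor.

3

Diatonic triads of F# minor (harmonic minor): F#m (i), G#dim (ii°), Aaug (III+), Bm (iv), C# (V), D (VI), E#dim (vii°).
Diatonic triads of B minor (natural minor): Bm (i), C#dim (ii°), D (III), Em (iv), F#m (v), G (VI), A (VII).
Matching root and quality in both lists: F#m, Bm, D.
That gives 3 common triads.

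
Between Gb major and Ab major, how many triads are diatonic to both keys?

Diatonic triads of Gb major: Gb major (I), Ab minor (ii), Bb minor (iii), Cb major (IV), Db major (V), Eb minor (vi), F diminished (vii°).
Diatonic triads of Ab major: Ab major (I), Bb minor (ii), C minor (iii), Db major (IV), Eb major (V), F minor (vi), G diminished (vii°).
Matching root and quality in both lists: Bb minor, Db major.
That gives 2 common triads.

2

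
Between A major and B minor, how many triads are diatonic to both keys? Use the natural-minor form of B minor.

4

Diatonic triads of A major: A major (I), B minor (ii), C♯ minor (iii), D major (IV), E major (V), F♯ minor (vi), G♯ diminished (vii°).
Diatonic triads of B minor (natural minor): B minor (i), C♯ diminished (ii°), D major (III), E minor (iv), F♯ minor (v), G major (VI), A major (VII).
Matching root and quality in both lists: A major, B minor, D major, F♯ minor.
That gives 4 common triads.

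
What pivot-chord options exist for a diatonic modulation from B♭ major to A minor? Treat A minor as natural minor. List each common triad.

Triads in B♭ major: B♭ major (I), C minor (ii), D minor (iii), E♭ major (IV), F major (V), G minor (vi), A diminished (vii°).
Triads in A minor (natural minor): A minor (i), B diminished (ii°), C major (III), D minor (iv), E minor (v), F major (VI), G major (VII).
Shared triads with their functions: D minor (iii in B♭ major, iv in A minor); F major (V in B♭ major, VI in A minor).

Dm, F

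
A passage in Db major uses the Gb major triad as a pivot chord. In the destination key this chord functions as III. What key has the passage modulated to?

The numeral III denotes a major triad on scale degree 3. With Gb on degree 3, the tonic of the new key is Eb.
Degree 3 carries a major triad in natural-minor keys, so the destination is Eb minor.
Check: the diatonic triads of Eb minor (natural minor) are Ebm (i), Fdim (ii°), Gb (III), Abm (iv), Bbm (v), Cb (VI), Db (VII) — Gb major is indeed III.

Eb minor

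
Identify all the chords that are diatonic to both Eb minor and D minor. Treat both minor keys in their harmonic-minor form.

Triads in Eb minor (harmonic minor): Eb minor (i), F diminished (ii°), Gb augmented (III+), Ab minor (iv), Bb major (V), Cb major (VI), D diminished (vii°).
Triads in D minor (harmonic minor): D minor (i), E diminished (ii°), F augmented (III+), G minor (iv), A major (V), Bb major (VI), C# diminished (vii°).
Shared triads with their functions: Bb major (V in Eb minor, VI in D minor).

Bb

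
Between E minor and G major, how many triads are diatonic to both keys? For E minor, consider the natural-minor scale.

Diatonic triads of E minor (natural minor): Em (i), F#dim (ii°), G (III), Am (iv), Bm (v), C (VI), D (VII).
Diatonic triads of G major: G (I), Am (ii), Bm (iii), C (IV), D (V), Em (vi), F#dim (vii°).
Matching root and quality in both lists: Em, F#dim, G, Am, Bm, C, D.
That gives 7 common triads.

7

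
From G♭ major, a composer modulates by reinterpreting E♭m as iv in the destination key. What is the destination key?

B♭ minor

The numeral iv denotes a minor triad on scale degree 4. With E♭ on degree 4, the tonic of the new key is B♭.
Degree 4 carries a minor triad in minor keys, so the destination is B♭ minor.
Check: the diatonic triads of B♭ minor (natural minor) are B♭m (i), Cdim (ii°), D♭ (III), E♭m (iv), Fm (v), G♭ (VI), A♭ (VII) — E♭m is indeed iv.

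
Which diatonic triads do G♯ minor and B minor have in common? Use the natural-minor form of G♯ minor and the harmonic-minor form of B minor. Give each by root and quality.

Triads in G♯ minor (natural minor): G♯m (i), A♯dim (ii°), B (III), C♯m (iv), D♯m (v), E (VI), F♯ (VII).
Triads in B minor (harmonic minor): Bm (i), C♯dim (ii°), Daug (III+), Em (iv), F♯ (V), G (VI), A♯dim (vii°).
Shared triads with their functions: A♯dim (ii° in G♯ minor, vii° in B minor); F♯ (VII in G♯ minor, V in B minor).

A♯dim, F♯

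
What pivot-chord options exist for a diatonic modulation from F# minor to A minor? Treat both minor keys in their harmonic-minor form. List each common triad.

G#dim

Triads in F# minor (harmonic minor): F# minor (i), G# diminished (ii°), A augmented (III+), B minor (iv), C# major (V), D major (VI), E# diminished (vii°).
Triads in A minor (harmonic minor): A minor (i), B diminished (ii°), C augmented (III+), D minor (iv), E major (V), F major (VI), G# diminished (vii°).
Shared triads with their functions: G# diminished (ii° in F# minor, vii° in A minor).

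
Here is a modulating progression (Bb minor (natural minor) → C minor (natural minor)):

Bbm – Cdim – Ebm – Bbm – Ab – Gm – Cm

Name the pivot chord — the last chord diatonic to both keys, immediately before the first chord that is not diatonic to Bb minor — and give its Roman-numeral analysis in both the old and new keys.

Ab — VII in Bb minor, VI in C minor

Chords diatonic to Bb minor: Bbm, Cdim, Db, Ebm, Fm, Gb, Ab.
Reading the progression, the first chord not in that set is Gm, so the modulation leaves Bb minor there.
The chord immediately before Gm is Ab, which is diatonic to both keys: VII in Bb minor and VI in C minor.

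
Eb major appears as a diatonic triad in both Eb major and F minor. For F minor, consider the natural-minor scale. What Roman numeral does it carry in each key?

The scale of Eb major is Eb F G Ab Bb C D; Eb is degree 1, and the triad built there (Eb-G-Bb) is major, so it is I.
The scale of F minor (natural minor) is F G Ab Bb C Db Eb; Eb is degree 7, and the triad built there (Eb-G-Bb) is major, so it is VII.

I in Eb major; VII in F minor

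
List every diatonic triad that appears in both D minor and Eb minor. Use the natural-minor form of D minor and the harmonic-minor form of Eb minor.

Triads in D minor (natural minor): Dm (i), Edim (ii°), F (III), Gm (iv), Am (v), Bb (VI), C (VII).
Triads in Eb minor (harmonic minor): Ebm (i), Fdim (ii°), Gbaug (III+), Abm (iv), Bb (V), Cb (VI), Ddim (vii°).
Shared triads with their functions: Bb (VI in D minor, V in Eb minor).

Bb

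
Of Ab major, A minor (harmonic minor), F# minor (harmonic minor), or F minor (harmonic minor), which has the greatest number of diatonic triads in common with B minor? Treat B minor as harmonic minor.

Triads of B minor (harmonic minor): B minor (i), C# diminished (ii°), D augmented (III+), E minor (iv), F# major (V), G major (VI), A# diminished (vii°).
Ab major shares 0: none.
A minor (harmonic minor) shares 0: none.
F# minor (harmonic minor) shares 1: Bm.
F minor (harmonic minor) shares 0: none.
The most common triads (1) are shared with F# minor.

F# minor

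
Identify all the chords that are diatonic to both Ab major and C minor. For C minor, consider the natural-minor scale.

Ab, Cm, Eb, Fm

Triads in Ab major: Ab (I), Bbm (ii), Cm (iii), Db (IV), Eb (V), Fm (vi), Gdim (vii°).
Triads in C minor (natural minor): Cm (i), Ddim (ii°), Eb (III), Fm (iv), Gm (v), Ab (VI), Bb (VII).
Shared triads with their functions: Ab (I in Ab major, VI in C minor); Cm (iii in Ab major, i in C minor); Eb (V in Ab major, III in C minor); Fm (vi in Ab major, iv in C minor).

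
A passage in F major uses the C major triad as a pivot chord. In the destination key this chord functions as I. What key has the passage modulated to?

C major

The numeral I denotes a major triad on scale degree 1. With C on degree 1, the tonic of the new key is C.
Degree 1 carries a major triad in major keys, so the destination is C major.
Check: the diatonic triads of C major are C (I), Dm (ii), Em (iii), F (IV), G (V), Am (vi), Bdim (vii°) — C major is indeed I.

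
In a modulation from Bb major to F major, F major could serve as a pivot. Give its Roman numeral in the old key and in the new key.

V in Bb major; I in F major

The scale of Bb major is Bb C D Eb F G A; F is degree 5, and the triad built there (F-A-C) is major, so it is V.
The scale of F major is F G A Bb C D E; F is degree 1, and the triad built there (F-A-C) is major, so it is I.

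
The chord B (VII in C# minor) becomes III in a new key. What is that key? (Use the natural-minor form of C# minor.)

The numeral III denotes a major triad on scale degree 3. With B on degree 3, the tonic of the new key is G#.
Degree 3 carries a major triad in natural-minor keys, so the destination is G# minor.
Check: the diatonic triads of G# minor (natural minor) are G#m (i), A#dim (ii°), B (III), C#m (iv), D#m (v), E (VI), F# (VII) — B is indeed III.

G# minor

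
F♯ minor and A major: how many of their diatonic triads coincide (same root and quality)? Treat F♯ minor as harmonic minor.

Diatonic triads of F♯ minor (harmonic minor): F♯ minor (i), G♯ diminished (ii°), A augmented (III+), B minor (iv), C♯ major (V), D major (VI), E♯ diminished (vii°).
Diatonic triads of A major: A major (I), B minor (ii), C♯ minor (iii), D major (IV), E major (V), F♯ minor (vi), G♯ diminished (vii°).
Matching root and quality in both lists: F♯ minor, G♯ diminished, B minor, D major.
That gives 4 common triads.

4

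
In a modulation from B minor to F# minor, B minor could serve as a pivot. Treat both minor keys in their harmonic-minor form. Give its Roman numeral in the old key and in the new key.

The scale of B minor (harmonic minor) is B C# D E F# G A#; B is degree 1, and the triad built there (B-D-F#) is minor, so it is i.
The scale of F# minor (harmonic minor) is F# G# A B C# D E#; B is degree 4, and the triad built there (B-D-F#) is minor, so it is iv.

i in B minor; iv in F# minor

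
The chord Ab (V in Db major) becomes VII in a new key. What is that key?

The numeral VII denotes a major triad on scale degree 7. With Ab on degree 7, the tonic of the new key is Bb.
Degree 7 carries a major triad in natural-minor keys, so the destination is Bb minor.
Check: the diatonic triads of Bb minor (natural minor) are Bbm (i), Cdim (ii°), Db (III), Ebm (iv), Fm (v), Gb (VI), Ab (VII) — Ab is indeed VII.

Bb minor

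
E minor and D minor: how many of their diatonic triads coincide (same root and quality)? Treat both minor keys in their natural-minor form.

2

Diatonic triads of E minor (natural minor): E minor (i), F♯ diminished (ii°), G major (III), A minor (iv), B minor (v), C major (VI), D major (VII).
Diatonic triads of D minor (natural minor): D minor (i), E diminished (ii°), F major (III), G minor (iv), A minor (v), B♭ major (VI), C major (VII).
Matching root and quality in both lists: A minor, C major.
That gives 2 common triads.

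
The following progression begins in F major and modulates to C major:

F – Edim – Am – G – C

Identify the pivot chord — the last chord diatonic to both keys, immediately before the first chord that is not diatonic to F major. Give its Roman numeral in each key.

Am — iii in F major, vi in C major

Chords diatonic to F major: F, Gm, Am, Bb, C, Dm, Edim.
Reading the progression, the first chord not in that set is G, so the modulation leaves F major there.
The chord immediately before G is Am, which is diatonic to both keys: iii in F major and vi in C major.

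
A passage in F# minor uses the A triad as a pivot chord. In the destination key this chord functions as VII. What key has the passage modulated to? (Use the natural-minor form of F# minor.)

The numeral VII denotes a major triad on scale degree 7. With A on degree 7, the tonic of the new key is B.
Degree 7 carries a major triad in natural-minor keys, so the destination is B minor.
Check: the diatonic triads of B minor (natural minor) are Bm (i), C#dim (ii°), D (III), Em (iv), F#m (v), G (VI), A (VII) — A is indeed VII.

B minor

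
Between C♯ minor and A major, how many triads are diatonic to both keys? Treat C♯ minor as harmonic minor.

Diatonic triads of C♯ minor (harmonic minor): C♯ minor (i), D♯ diminished (ii°), E augmented (III+), F♯ minor (iv), G♯ major (V), A major (VI), B♯ diminished (vii°).
Diatonic triads of A major: A major (I), B minor (ii), C♯ minor (iii), D major (IV), E major (V), F♯ minor (vi), G♯ diminished (vii°).
Matching root and quality in both lists: C♯ minor, F♯ minor, A major.
That gives 3 common triads.

3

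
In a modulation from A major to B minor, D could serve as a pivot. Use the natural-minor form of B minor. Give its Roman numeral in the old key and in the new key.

The scale of A major is A B C# D E F# G#; D is degree 4, and the triad built there (D-F#-A) is major, so it is IV.
The scale of B minor (natural minor) is B C# D E F# G A; D is degree 3, and the triad built there (D-F#-A) is major, so it is III.

IV in A major; III in B minor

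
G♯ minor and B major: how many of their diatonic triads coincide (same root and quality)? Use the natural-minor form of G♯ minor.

7

Diatonic triads of G♯ minor (natural minor): G♯m (i), A♯dim (ii°), B (III), C♯m (iv), D♯m (v), E (VI), F♯ (VII).
Diatonic triads of B major: B (I), C♯m (ii), D♯m (iii), E (IV), F♯ (V), G♯m (vi), A♯dim (vii°).
Matching root and quality in both lists: G♯m, A♯dim, B, C♯m, D♯m, E, F♯.
That gives 7 common triads.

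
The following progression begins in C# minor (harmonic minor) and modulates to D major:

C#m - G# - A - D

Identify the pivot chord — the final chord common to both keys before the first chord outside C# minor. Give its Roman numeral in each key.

Chords diatonic to C# minor: C#m, D#dim, Eaug, F#m, G#, A, B#dim.
Reading the progression, the first chord not in that set is D, so the modulation leaves C# minor there.
The chord immediately before D is A, which is diatonic to both keys: VI in C# minor and V in D major.

A — VI in C# minor, V in D major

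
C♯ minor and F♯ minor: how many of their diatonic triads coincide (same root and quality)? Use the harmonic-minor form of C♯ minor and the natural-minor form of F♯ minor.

3

Diatonic triads of C♯ minor (harmonic minor): C♯m (i), D♯dim (ii°), Eaug (III+), F♯m (iv), G♯ (V), A (VI), B♯dim (vii°).
Diatonic triads of F♯ minor (natural minor): F♯m (i), G♯dim (ii°), A (III), Bm (iv), C♯m (v), D (VI), E (VII).
Matching root and quality in both lists: C♯m, F♯m, A.
That gives 3 common triads.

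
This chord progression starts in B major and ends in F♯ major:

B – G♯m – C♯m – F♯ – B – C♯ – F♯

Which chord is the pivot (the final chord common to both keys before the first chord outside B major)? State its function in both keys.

B — I in B major, IV in F♯ major

Chords diatonic to B major: B, C♯m, D♯m, E, F♯, G♯m, A♯dim.
Reading the progression, the first chord not in that set is C♯, so the modulation leaves B major there.
The chord immediately before C♯ is B, which is diatonic to both keys: I in B major and IV in F♯ major.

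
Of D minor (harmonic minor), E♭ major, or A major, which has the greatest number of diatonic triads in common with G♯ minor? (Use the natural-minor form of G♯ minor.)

A major

Triads of G♯ minor (natural minor): G♯m (i), A♯dim (ii°), B (III), C♯m (iv), D♯m (v), E (VI), F♯ (VII).
D minor (harmonic minor) shares 0: none.
E♭ major shares 0: none.
A major shares 2: C♯m, E.
The most common triads (2) are shared with A major.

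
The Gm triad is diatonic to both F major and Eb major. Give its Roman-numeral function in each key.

ii in F major; iii in Eb major

The scale of F major is F G A Bb C D E; G is degree 2, and the triad built there (G-Bb-D) is minor, so it is ii.
The scale of Eb major is Eb F G Ab Bb C D; G is degree 3, and the triad built there (G-Bb-D) is minor, so it is iii.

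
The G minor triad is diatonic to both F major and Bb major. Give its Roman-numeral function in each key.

ii in F major; vi in Bb major

The scale of F major is F G A Bb C D E; G is degree 2, and the triad built there (G-Bb-D) is minor, so it is ii.
The scale of Bb major is Bb C D Eb F G A; G is degree 6, and the triad built there (G-Bb-D) is minor, so it is vi.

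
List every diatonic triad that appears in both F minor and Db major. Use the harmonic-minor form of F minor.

Fm, Bbm, Db

Triads in F minor (harmonic minor): Fm (i), Gdim (ii°), Abaug (III+), Bbm (iv), C (V), Db (VI), Edim (vii°).
Triads in Db major: Db (I), Ebm (ii), Fm (iii), Gb (IV), Ab (V), Bbm (vi), Cdim (vii°).
Shared triads with their functions: Fm (i in F minor, iii in Db major); Bbm (iv in F minor, vi in Db major); Db (VI in F minor, I in Db major).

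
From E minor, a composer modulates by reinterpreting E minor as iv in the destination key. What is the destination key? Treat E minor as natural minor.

B minor

The numeral iv denotes a minor triad on scale degree 4. With E on degree 4, the tonic of the new key is B.
Degree 4 carries a minor triad in minor keys, so the destination is B minor.
Check: the diatonic triads of B minor (natural minor) are Bm (i), C#dim (ii°), D (III), Em (iv), F#m (v), G (VI), A (VII) — E minor is indeed iv.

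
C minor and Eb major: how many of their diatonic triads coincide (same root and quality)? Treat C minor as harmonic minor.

Diatonic triads of C minor (harmonic minor): C minor (i), D diminished (ii°), Eb augmented (III+), F minor (iv), G major (V), Ab major (VI), B diminished (vii°).
Diatonic triads of Eb major: Eb major (I), F minor (ii), G minor (iii), Ab major (IV), Bb major (V), C minor (vi), D diminished (vii°).
Matching root and quality in both lists: C minor, D diminished, F minor, Ab major.
That gives 4 common triads.

4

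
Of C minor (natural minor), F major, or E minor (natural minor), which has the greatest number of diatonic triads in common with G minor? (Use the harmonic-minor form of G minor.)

C minor

Triads of G minor (harmonic minor): Gm (i), Adim (ii°), B♭aug (III+), Cm (iv), D (V), E♭ (VI), F♯dim (vii°).
C minor (natural minor) shares 3: Gm, Cm, E♭.
F major shares 1: Gm.
E minor (natural minor) shares 2: D, F♯dim.
The most common triads (3) are shared with C minor.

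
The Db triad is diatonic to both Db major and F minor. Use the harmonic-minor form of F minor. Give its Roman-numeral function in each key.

The scale of Db major is Db Eb F Gb Ab Bb C; Db is degree 1, and the triad built there (Db-F-Ab) is major, so it is I.
The scale of F minor (harmonic minor) is F G Ab Bb C Db E; Db is degree 6, and the triad built there (Db-F-Ab) is major, so it is VI.

I in Db major; VI in F minor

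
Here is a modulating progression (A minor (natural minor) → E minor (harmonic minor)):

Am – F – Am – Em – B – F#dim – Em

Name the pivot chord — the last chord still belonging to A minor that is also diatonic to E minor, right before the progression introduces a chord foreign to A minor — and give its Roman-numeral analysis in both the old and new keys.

Chords diatonic to A minor: Am, Bdim, C, Dm, Em, F, G.
Reading the progression, the first chord not in that set is B, so the modulation leaves A minor there.
The chord immediately before B is Em, which is diatonic to both keys: v in A minor and i in E minor.

Em — v in A minor, i in E minor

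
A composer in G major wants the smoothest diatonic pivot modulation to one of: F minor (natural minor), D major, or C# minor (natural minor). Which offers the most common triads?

Triads of G major: G major (I), A minor (ii), B minor (iii), C major (IV), D major (V), E minor (vi), F# diminished (vii°).
F minor (natural minor) shares 0: none.
D major shares 4: G, Bm, D, Em.
C# minor (natural minor) shares 0: none.
The most common triads (4) are shared with D major.

D major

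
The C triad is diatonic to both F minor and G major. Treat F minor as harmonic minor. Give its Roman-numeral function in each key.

V in F minor; IV in G major

The scale of F minor (harmonic minor) is F G Ab Bb C Db E; C is degree 5, and the triad built there (C-E-G) is major, so it is V.
The scale of G major is G A B C D E F#; C is degree 4, and the triad built there (C-E-G) is major, so it is IV.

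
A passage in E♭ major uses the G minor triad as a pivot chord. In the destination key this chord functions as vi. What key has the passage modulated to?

The numeral vi denotes a minor triad on scale degree 6. With G on degree 6, the tonic of the new key is B♭.
Degree 6 carries a minor triad in major keys, so the destination is B♭ major.
Check: the diatonic triads of B♭ major are B♭ (I), Cm (ii), Dm (iii), E♭ (IV), F (V), Gm (vi), Adim (vii°) — G minor is indeed vi.

B♭ major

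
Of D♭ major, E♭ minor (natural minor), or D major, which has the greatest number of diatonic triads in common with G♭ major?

Triads of G♭ major: G♭ major (I), A♭ minor (ii), B♭ minor (iii), C♭ major (IV), D♭ major (V), E♭ minor (vi), F diminished (vii°).
D♭ major shares 4: G♭, B♭m, D♭, E♭m.
E♭ minor (natural minor) shares 7: G♭, A♭m, B♭m, C♭, D♭, E♭m, Fdim.
D major shares 0: none.
The most common triads (7) are shared with E♭ minor.

E♭ minor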